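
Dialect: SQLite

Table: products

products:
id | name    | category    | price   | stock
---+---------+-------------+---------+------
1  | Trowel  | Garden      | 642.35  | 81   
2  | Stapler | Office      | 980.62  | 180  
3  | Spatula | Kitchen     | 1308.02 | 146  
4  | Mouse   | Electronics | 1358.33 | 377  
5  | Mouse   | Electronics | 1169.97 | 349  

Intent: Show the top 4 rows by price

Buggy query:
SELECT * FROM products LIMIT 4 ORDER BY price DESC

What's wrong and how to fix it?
Bug: ORDER BY cannot follow LIMIT; LIMIT is the final clause

Fix: Sort with ORDER BY, then apply LIMIT

Corrected query:
SELECT * FROM products ORDER BY price DESC LIMIT 4

Result:
id | name    | category    | price   | stock
---+---------+-------------+---------+------
4  | Mouse   | Electronics | 1358.33 | 377  
3  | Spatula | Kitchen     | 1308.02 | 146  
5  | Mouse   | Electronics | 1169.97 | 349  
2  | Stapler | Office      | 980.62  | 180  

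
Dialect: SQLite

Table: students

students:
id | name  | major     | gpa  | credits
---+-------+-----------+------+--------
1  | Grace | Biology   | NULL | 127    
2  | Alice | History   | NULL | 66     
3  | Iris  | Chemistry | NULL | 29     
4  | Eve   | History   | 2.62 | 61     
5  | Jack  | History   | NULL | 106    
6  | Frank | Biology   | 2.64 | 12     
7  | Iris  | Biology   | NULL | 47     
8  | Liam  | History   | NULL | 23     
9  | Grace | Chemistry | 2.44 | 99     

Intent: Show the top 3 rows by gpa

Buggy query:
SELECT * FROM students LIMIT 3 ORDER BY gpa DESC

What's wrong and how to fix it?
Bug: ORDER BY cannot follow LIMIT; LIMIT is the final clause

Fix: Sort with ORDER BY, then apply LIMIT

Corrected query:
SELECT * FROM students ORDER BY gpa DESC LIMIT 3

Result:
id | name  | major     | gpa  | credits
---+-------+-----------+------+--------
6  | Frank | Biology   | 2.64 | 12     
4  | Eve   | History   | 2.62 | 61     
9  | Grace | Chemistry | 2.44 | 99     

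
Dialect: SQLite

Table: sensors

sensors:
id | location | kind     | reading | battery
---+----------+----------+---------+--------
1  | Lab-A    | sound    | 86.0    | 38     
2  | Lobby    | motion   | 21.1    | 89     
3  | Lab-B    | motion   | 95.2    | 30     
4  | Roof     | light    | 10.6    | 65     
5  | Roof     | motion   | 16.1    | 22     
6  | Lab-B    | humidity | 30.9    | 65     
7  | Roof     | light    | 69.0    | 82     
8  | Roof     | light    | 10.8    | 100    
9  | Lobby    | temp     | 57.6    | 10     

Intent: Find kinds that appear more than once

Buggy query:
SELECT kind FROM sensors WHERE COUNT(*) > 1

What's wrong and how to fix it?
Bug: COUNT(*) is an aggregate and cannot be used in WHERE

Fix: GROUP BY kind, then filter groups with HAVING COUNT(*) > 1

Corrected query:
SELECT kind FROM sensors GROUP BY kind HAVING COUNT(*) > 1

Result:
kind  
------
light 
motion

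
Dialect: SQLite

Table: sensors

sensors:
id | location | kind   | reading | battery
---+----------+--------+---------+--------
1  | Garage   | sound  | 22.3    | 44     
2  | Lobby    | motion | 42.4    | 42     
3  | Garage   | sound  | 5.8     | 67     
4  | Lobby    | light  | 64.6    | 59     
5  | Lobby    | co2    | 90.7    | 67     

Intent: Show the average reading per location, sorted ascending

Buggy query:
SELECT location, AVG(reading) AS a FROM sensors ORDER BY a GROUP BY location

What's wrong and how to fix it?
Bug: ORDER BY appears before GROUP BY; SQL clause order requires GROUP BY first

Fix: Reorder: SELECT … FROM … GROUP BY … ORDER BY …

Corrected query:
SELECT location, AVG(reading) AS a FROM sensors GROUP BY location ORDER BY a

Result:
location | a    
---------+------
Garage   | 14.05
Lobby    | 65.9 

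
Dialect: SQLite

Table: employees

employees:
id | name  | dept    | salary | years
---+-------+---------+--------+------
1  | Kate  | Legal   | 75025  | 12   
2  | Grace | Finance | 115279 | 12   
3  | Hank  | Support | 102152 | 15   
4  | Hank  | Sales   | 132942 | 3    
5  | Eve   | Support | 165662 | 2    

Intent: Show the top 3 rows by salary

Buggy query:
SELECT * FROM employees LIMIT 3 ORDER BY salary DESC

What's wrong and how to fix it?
Bug: LIMIT must come after ORDER BY

Fix: Swap the clauses: ORDER BY first, then LIMIT

Corrected query:
SELECT * FROM employees ORDER BY salary DESC LIMIT 3

Result:
id | name  | dept    | salary | years
---+-------+---------+--------+------
5  | Eve   | Support | 165662 | 2    
4  | Hank  | Sales   | 132942 | 3    
2  | Grace | Finance | 115279 | 12   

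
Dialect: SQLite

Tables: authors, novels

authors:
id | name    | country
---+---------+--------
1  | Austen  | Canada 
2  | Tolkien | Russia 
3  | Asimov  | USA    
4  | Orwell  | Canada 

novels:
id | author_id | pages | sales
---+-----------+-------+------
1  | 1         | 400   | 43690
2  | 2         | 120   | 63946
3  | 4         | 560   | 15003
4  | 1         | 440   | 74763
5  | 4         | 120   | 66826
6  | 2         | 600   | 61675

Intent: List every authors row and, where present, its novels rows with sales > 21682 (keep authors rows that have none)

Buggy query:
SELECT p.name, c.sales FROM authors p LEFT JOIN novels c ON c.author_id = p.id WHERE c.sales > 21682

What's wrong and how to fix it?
Bug: Filtering c.sales in WHERE discards the NULL rows produced by LEFT JOIN, turning it into an inner join

Fix: Move the right-table condition into the ON clause so unmatched parents are kept

Corrected query:
SELECT p.name, c.sales FROM authors p LEFT JOIN novels c ON c.author_id = p.id AND c.sales > 21682

Result:
name    | sales
--------+------
Austen  | 43690
Austen  | 74763
Tolkien | 61675
Tolkien | 63946
Asimov  | NULL 
Orwell  | 66826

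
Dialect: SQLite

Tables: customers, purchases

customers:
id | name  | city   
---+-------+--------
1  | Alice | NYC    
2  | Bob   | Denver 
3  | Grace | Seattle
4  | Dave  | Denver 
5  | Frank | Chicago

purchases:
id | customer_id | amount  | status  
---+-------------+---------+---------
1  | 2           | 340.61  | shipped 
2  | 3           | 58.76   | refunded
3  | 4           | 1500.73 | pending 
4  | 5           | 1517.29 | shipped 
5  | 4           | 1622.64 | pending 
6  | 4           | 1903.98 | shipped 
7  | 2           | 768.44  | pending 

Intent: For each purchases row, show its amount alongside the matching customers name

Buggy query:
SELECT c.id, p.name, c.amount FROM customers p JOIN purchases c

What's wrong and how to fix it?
Bug: Missing join condition: each purchases row is matched to all customers rows instead of just its own

Fix: Specify the join condition linking the foreign key to the parent id

Corrected query:
SELECT c.id, p.name, c.amount FROM customers p JOIN purchases c ON c.customer_id = p.id

Result:
id | name  | amount 
---+-------+--------
1  | Bob   | 340.61 
2  | Grace | 58.76  
3  | Dave  | 1500.73
4  | Frank | 1517.29
5  | Dave  | 1622.64
6  | Dave  | 1903.98
7  | Bob   | 768.44 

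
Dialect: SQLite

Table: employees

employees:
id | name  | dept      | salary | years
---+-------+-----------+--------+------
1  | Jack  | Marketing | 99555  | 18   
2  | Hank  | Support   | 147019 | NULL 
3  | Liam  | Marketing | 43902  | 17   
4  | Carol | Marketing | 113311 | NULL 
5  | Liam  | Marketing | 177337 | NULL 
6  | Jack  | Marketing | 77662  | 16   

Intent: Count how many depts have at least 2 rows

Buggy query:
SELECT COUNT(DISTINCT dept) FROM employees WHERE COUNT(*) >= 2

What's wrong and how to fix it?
Bug: WHERE filters individual rows, not groups, so a group-level COUNT is invalid there

Fix: Group first with HAVING COUNT(*) >= 2, then COUNT the resulting groups

Corrected query:
SELECT COUNT(*) FROM (SELECT dept FROM employees GROUP BY dept HAVING COUNT(*) >= 2)

Result:
COUNT(*)
--------
1       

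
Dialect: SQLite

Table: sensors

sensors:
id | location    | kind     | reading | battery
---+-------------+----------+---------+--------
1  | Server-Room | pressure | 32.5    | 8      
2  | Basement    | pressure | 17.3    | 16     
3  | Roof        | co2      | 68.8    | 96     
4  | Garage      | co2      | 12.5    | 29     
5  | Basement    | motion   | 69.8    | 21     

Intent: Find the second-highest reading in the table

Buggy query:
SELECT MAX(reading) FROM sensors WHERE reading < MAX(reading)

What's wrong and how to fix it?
Bug: MAX(reading) on the right of the comparison is an aggregate-in-WHERE error

Fix: Put the inner MAX in a scalar subquery

Corrected query:
SELECT MAX(reading) FROM sensors WHERE reading < (SELECT MAX(reading) FROM sensors)

Result:
MAX(reading)
------------
68.8        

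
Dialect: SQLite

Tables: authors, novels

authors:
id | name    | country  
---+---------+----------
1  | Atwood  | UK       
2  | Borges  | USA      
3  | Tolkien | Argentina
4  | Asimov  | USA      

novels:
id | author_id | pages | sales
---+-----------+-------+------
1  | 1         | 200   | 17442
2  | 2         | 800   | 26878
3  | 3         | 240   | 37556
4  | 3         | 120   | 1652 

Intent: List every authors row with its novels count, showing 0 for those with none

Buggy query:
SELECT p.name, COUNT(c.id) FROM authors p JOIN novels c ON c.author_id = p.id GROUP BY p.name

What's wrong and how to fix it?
Bug: INNER JOIN drops authors rows that have no matching novels rows

Fix: Switch to LEFT JOIN to retain unmatched parent rows

Corrected query:
SELECT p.name, COUNT(c.id) FROM authors p LEFT JOIN novels c ON c.author_id = p.id GROUP BY p.name

Result:
name    | COUNT(c.id)
--------+------------
Asimov  | 0          
Atwood  | 1          
Borges  | 1          
Tolkien | 2          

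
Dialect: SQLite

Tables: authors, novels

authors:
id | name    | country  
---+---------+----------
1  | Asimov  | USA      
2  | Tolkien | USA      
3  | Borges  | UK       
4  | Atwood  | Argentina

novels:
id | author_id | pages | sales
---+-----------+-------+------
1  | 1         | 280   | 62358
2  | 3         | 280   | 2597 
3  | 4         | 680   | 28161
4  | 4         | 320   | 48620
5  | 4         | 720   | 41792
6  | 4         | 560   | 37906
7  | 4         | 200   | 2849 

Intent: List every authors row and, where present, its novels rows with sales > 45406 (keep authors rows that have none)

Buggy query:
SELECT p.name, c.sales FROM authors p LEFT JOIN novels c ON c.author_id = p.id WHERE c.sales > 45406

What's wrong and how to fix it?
Bug: Filtering c.sales in WHERE discards the NULL rows produced by LEFT JOIN, turning it into an inner join

Fix: Move the right-table condition into the ON clause so unmatched parents are kept

Corrected query:
SELECT p.name, c.sales FROM authors p LEFT JOIN novels c ON c.author_id = p.id AND c.sales > 45406

Result:
name    | sales
--------+------
Asimov  | 62358
Tolkien | NULL 
Borges  | NULL 
Atwood  | 48620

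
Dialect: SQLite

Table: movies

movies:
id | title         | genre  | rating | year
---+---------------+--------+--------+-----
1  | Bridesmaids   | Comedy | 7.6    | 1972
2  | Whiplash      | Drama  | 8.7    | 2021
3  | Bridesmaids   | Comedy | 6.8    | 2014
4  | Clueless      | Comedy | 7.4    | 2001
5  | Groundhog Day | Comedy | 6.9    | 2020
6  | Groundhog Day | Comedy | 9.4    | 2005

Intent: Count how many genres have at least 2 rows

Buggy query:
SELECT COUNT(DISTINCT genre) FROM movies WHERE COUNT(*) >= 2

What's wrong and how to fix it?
Bug: WHERE filters individual rows, not groups, so a group-level COUNT is invalid there

Fix: Use a subquery that GROUPs and filters with HAVING, then count its rows

Corrected query:
SELECT COUNT(*) FROM (SELECT genre FROM movies GROUP BY genre HAVING COUNT(*) >= 2)

Result:
COUNT(*)
--------
1       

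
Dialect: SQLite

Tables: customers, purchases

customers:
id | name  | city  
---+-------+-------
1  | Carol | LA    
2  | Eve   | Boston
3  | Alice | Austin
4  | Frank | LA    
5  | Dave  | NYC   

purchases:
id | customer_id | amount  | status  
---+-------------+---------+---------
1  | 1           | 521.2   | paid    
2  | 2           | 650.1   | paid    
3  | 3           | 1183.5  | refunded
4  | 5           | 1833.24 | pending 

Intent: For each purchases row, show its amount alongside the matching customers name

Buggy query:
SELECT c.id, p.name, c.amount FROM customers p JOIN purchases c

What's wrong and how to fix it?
Bug: JOIN with no ON clause produces a cartesian product; every purchases row pairs with every customers row

Fix: Specify the join condition linking the foreign key to the parent id

Corrected query:
SELECT c.id, p.name, c.amount FROM customers p JOIN purchases c ON c.customer_id = p.id

Result:
id | name  | amount 
---+-------+--------
1  | Carol | 521.2  
2  | Eve   | 650.1  
3  | Alice | 1183.5 
4  | Dave  | 1833.24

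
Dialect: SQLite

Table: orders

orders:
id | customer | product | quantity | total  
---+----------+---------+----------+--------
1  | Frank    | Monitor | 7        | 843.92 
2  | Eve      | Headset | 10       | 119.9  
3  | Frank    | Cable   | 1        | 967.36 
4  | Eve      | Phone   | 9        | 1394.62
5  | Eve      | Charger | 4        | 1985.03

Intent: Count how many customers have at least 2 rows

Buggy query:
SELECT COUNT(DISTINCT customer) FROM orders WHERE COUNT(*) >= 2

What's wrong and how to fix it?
Bug: COUNT(*) cannot appear in WHERE; the per-group count doesn't exist yet

Fix: Use a subquery that GROUPs and filters with HAVING, then count its rows

Corrected query:
SELECT COUNT(*) FROM (SELECT customer FROM orders GROUP BY customer HAVING COUNT(*) >= 2)

Result:
COUNT(*)
--------
2       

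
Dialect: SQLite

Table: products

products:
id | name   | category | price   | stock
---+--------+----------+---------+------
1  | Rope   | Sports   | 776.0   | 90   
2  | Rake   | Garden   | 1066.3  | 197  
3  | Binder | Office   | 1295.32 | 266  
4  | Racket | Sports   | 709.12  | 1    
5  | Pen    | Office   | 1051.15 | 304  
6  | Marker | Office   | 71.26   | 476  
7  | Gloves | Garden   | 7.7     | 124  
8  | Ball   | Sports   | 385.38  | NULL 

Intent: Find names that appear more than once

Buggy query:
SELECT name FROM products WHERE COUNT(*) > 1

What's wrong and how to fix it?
Bug: WHERE can't reference COUNT(*); aggregates are computed after WHERE

Fix: Group first, then use HAVING for the count condition

Corrected query:
SELECT name FROM products GROUP BY name HAVING COUNT(*) > 1

Result:
(no rows)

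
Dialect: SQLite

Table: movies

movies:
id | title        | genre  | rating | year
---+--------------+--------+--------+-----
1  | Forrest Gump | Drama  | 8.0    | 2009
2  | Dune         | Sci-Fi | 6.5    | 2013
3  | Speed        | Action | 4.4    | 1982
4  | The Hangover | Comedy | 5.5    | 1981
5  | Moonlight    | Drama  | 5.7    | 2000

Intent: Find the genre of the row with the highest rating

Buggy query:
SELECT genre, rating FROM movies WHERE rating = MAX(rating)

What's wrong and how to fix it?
Bug: MAX(rating) is an aggregate and cannot be used directly in WHERE

Fix: Use a subquery: WHERE rating = (SELECT MAX(rating) FROM movies)

Corrected query:
SELECT genre, rating FROM movies WHERE rating = (SELECT MAX(rating) FROM movies)

Result:
genre | rating
------+-------
Drama | 8     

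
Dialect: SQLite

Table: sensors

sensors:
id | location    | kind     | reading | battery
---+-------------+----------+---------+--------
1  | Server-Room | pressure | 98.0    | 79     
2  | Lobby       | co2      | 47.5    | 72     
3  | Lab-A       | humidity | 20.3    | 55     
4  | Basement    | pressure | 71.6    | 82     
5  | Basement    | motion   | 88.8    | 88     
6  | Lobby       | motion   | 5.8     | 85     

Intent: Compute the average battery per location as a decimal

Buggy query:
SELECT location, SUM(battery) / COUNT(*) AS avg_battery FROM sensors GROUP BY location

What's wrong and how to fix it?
Bug: Both operands are integers, so '/' performs integer division and truncates

Fix: Multiply by 1.0 (or CAST to REAL) to force floating-point division

Corrected query:
SELECT location, SUM(battery) * 1.0 / COUNT(*) AS avg_battery FROM sensors GROUP BY location

Result:
location    | avg_battery
------------+------------
Basement    | 85         
Lab-A       | 55         
Lobby       | 78.5       
Server-Room | 79         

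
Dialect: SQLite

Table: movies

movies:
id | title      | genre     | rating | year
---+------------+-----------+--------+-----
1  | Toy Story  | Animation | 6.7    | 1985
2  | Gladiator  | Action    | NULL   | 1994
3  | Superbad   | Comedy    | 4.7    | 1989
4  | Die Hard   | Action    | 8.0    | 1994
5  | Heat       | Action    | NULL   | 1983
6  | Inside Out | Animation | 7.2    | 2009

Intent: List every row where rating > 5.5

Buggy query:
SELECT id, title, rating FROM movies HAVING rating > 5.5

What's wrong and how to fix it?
Bug: HAVING filters the output of aggregation, but this query has no GROUP BY and no aggregate functions, so SQLite rejects it (HAVING clause on a non-aggregate query); the condition here is per row

Fix: Use WHERE for row-level filtering

Corrected query:
SELECT id, title, rating FROM movies WHERE rating > 5.5

Result:
id | title      | rating
---+------------+-------
1  | Toy Story  | 6.7   
4  | Die Hard   | 8     
6  | Inside Out | 7.2   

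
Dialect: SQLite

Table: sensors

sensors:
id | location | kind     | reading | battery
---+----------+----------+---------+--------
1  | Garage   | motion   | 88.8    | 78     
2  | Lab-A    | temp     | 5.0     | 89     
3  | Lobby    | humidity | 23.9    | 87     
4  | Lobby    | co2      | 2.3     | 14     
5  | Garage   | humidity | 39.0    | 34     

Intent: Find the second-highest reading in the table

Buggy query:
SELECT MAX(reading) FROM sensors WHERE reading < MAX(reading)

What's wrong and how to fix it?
Bug: MAX(reading) on the right of the comparison is an aggregate-in-WHERE error

Fix: Compute the overall MAX in a subquery, then take MAX of rows below it

Corrected query:
SELECT MAX(reading) FROM sensors WHERE reading < (SELECT MAX(reading) FROM sensors)

Result:
MAX(reading)
------------
39          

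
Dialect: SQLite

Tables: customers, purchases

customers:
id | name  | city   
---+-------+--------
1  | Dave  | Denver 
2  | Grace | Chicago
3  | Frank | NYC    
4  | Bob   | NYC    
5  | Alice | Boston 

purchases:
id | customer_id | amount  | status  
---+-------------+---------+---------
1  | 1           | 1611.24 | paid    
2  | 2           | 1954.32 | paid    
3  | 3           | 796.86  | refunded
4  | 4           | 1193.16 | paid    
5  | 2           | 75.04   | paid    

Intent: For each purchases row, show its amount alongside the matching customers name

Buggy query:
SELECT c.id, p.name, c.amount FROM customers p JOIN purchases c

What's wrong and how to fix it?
Bug: JOIN with no ON clause produces a cartesian product; every purchases row pairs with every customers row

Fix: Specify the join condition linking the foreign key to the parent id

Corrected query:
SELECT c.id, p.name, c.amount FROM customers p JOIN purchases c ON c.customer_id = p.id

Result:
id | name  | amount 
---+-------+--------
1  | Dave  | 1611.24
2  | Grace | 1954.32
3  | Frank | 796.86 
4  | Bob   | 1193.16
5  | Grace | 75.04  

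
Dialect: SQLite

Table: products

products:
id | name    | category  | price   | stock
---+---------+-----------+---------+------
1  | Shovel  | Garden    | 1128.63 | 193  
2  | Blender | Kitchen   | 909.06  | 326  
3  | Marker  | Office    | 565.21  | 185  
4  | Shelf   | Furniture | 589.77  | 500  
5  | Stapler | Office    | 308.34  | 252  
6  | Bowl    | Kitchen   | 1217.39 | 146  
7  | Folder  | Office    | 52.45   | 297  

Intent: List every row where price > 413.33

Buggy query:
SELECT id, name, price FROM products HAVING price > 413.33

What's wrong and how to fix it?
Bug: HAVING filters the output of aggregation, but this query has no GROUP BY and no aggregate functions, so SQLite rejects it (HAVING clause on a non-aggregate query); the condition here is per row

Fix: Replace HAVING with WHERE since the condition applies to individual rows

Corrected query:
SELECT id, name, price FROM products WHERE price > 413.33

Result:
id | name    | price  
---+---------+--------
1  | Shovel  | 1128.63
2  | Blender | 909.06 
3  | Marker  | 565.21 
4  | Shelf   | 589.77 
6  | Bowl    | 1217.39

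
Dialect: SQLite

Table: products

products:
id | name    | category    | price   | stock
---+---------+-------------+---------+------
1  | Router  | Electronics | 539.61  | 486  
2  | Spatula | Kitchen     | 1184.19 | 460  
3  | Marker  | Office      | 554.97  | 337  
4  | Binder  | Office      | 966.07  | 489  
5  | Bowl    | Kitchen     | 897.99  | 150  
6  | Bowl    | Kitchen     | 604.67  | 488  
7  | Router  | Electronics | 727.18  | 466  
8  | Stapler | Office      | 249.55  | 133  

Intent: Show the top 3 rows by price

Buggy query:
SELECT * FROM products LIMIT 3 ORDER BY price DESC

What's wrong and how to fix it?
Bug: ORDER BY cannot follow LIMIT; LIMIT is the final clause

Fix: Sort with ORDER BY, then apply LIMIT

Corrected query:
SELECT * FROM products ORDER BY price DESC LIMIT 3

Result:
id | name    | category | price   | stock
---+---------+----------+---------+------
2  | Spatula | Kitchen  | 1184.19 | 460  
4  | Binder  | Office   | 966.07  | 489  
5  | Bowl    | Kitchen  | 897.99  | 150  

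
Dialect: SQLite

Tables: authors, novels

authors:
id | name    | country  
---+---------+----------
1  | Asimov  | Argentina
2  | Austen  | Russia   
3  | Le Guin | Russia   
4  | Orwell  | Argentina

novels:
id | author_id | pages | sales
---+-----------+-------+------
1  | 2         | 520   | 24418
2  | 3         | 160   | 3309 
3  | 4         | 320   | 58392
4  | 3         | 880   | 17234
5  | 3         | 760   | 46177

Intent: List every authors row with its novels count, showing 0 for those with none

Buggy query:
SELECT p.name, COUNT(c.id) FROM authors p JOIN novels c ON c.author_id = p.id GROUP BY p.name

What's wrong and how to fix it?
Bug: INNER JOIN drops authors rows that have no matching novels rows

Fix: Switch to LEFT JOIN to retain unmatched parent rows

Corrected query:
SELECT p.name, COUNT(c.id) FROM authors p LEFT JOIN novels c ON c.author_id = p.id GROUP BY p.name

Result:
name    | COUNT(c.id)
--------+------------
Asimov  | 0          
Austen  | 1          
Le Guin | 3          
Orwell  | 1          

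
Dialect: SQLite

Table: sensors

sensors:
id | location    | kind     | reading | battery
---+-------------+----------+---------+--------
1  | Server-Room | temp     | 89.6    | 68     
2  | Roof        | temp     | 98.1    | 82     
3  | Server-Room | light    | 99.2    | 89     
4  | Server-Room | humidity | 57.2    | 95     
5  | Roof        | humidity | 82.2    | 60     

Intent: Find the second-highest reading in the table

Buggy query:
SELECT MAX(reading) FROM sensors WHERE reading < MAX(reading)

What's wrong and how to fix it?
Bug: MAX(reading) on the right of the comparison is an aggregate-in-WHERE error

Fix: Put the inner MAX in a scalar subquery

Corrected query:
SELECT MAX(reading) FROM sensors WHERE reading < (SELECT MAX(reading) FROM sensors)

Result:
MAX(reading)
------------
98.1        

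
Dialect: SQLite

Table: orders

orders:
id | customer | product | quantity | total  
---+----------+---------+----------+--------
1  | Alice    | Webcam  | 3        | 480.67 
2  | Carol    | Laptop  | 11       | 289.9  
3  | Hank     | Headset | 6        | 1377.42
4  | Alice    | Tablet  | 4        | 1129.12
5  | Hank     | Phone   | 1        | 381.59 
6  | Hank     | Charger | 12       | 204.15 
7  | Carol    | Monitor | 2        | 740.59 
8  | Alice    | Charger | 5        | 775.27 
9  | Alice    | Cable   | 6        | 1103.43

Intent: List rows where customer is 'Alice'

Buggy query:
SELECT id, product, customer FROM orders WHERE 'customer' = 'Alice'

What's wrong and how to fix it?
Bug: 'customer' in single quotes is a string literal, not the column; the comparison is literal-vs-literal and never true

Fix: Reference the column as customer without single quotes

Corrected query:
SELECT id, product, customer FROM orders WHERE customer = 'Alice'

Result:
id | product | customer
---+---------+---------
1  | Webcam  | Alice   
4  | Tablet  | Alice   
8  | Charger | Alice   
9  | Cable   | Alice   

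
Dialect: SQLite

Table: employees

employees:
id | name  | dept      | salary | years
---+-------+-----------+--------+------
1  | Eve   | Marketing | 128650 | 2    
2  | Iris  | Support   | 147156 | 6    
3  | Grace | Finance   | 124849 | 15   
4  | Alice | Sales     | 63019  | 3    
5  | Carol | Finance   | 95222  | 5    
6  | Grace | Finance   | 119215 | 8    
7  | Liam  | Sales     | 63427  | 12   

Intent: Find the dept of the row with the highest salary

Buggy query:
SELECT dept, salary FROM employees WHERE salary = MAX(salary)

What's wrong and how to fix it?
Bug: MAX(salary) is an aggregate and cannot be used directly in WHERE

Fix: Use a subquery: WHERE salary = (SELECT MAX(salary) FROM employees)

Corrected query:
SELECT dept, salary FROM employees WHERE salary = (SELECT MAX(salary) FROM employees)

Result:
dept    | salary
--------+-------
Support | 147156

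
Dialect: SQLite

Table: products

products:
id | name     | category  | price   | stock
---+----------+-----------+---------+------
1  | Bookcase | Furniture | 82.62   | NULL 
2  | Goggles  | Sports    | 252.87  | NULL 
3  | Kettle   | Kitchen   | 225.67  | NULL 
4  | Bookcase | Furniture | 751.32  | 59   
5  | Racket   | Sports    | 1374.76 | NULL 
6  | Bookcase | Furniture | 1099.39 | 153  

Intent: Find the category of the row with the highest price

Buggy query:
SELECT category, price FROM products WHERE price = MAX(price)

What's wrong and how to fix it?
Bug: WHERE is evaluated per row; an aggregate over the whole table isn't defined there

Fix: Use a subquery: WHERE price = (SELECT MAX(price) FROM products)

Corrected query:
SELECT category, price FROM products WHERE price = (SELECT MAX(price) FROM products)

Result:
category | price  
---------+--------
Sports   | 1374.76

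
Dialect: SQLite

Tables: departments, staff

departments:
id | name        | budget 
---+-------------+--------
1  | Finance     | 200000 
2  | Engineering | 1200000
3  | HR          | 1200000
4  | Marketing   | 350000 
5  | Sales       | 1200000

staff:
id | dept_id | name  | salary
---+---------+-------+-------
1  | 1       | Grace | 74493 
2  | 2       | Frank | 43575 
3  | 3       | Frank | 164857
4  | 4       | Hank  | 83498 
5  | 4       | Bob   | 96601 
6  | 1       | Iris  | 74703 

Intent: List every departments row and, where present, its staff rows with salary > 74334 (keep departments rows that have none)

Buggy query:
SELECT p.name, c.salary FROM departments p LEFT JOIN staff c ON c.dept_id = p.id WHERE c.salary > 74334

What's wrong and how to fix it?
Bug: Filtering c.salary in WHERE discards the NULL rows produced by LEFT JOIN, turning it into an inner join

Fix: Put 'c.salary > 74334' in the JOIN's ON clause instead of WHERE

Corrected query:
SELECT p.name, c.salary FROM departments p LEFT JOIN staff c ON c.dept_id = p.id AND c.salary > 74334

Result:
name        | salary
------------+-------
Finance     | 74493 
Finance     | 74703 
Engineering | NULL  
HR          | 164857
Marketing   | 83498 
Marketing   | 96601 
Sales       | NULL  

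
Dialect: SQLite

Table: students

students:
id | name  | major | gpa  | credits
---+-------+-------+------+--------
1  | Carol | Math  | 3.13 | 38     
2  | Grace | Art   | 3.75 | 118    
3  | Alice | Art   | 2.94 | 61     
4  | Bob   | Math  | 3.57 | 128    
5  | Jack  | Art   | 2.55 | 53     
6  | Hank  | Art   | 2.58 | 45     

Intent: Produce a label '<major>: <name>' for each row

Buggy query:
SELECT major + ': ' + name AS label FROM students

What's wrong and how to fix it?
Bug: '+' is numeric addition; on text columns SQLite converts them to 0 instead of concatenating

Fix: Use the || operator for string concatenation

Corrected query:
SELECT major || ': ' || name AS label FROM students

Result:
label      
-----------
Math: Carol
Art: Grace 
Art: Alice 
Math: Bob  
Art: Jack  
Art: Hank  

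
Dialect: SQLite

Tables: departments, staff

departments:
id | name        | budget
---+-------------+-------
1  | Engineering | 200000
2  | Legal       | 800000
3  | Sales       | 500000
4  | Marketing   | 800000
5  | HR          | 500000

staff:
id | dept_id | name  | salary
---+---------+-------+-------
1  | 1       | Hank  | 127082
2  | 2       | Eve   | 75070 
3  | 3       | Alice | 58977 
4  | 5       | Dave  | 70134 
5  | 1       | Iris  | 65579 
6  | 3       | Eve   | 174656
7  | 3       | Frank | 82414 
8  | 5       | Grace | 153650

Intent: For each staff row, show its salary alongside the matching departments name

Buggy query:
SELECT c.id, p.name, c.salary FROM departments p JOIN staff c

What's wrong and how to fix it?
Bug: Missing join condition: each staff row is matched to all departments rows instead of just its own

Fix: Specify the join condition linking the foreign key to the parent id

Corrected query:
SELECT c.id, p.name, c.salary FROM departments p JOIN staff c ON c.dept_id = p.id

Result:
id | name        | salary
---+-------------+-------
1  | Engineering | 127082
2  | Legal       | 75070 
3  | Sales       | 58977 
4  | HR          | 70134 
5  | Engineering | 65579 
6  | Sales       | 174656
7  | Sales       | 82414 
8  | HR          | 153650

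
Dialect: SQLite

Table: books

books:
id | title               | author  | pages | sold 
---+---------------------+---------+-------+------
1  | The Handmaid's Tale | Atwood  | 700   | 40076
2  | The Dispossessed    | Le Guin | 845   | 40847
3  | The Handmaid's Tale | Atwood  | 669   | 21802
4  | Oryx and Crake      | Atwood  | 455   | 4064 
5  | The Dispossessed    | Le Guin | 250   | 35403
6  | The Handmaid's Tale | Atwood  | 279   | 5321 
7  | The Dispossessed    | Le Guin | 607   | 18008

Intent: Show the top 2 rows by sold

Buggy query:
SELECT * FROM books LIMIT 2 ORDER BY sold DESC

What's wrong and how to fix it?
Bug: ORDER BY cannot follow LIMIT; LIMIT is the final clause

Fix: Sort with ORDER BY, then apply LIMIT

Corrected query:
SELECT * FROM books ORDER BY sold DESC LIMIT 2

Result:
id | title               | author  | pages | sold 
---+---------------------+---------+-------+------
2  | The Dispossessed    | Le Guin | 845   | 40847
1  | The Handmaid's Tale | Atwood  | 700   | 40076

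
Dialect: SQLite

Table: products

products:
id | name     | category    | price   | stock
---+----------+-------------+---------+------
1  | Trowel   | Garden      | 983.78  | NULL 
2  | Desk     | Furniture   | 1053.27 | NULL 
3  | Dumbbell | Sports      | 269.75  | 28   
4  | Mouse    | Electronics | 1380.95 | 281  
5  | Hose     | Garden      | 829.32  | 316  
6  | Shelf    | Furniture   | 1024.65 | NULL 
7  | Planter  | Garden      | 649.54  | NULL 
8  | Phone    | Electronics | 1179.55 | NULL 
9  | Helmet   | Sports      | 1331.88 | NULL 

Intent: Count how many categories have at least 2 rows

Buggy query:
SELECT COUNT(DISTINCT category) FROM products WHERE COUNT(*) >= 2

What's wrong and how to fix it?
Bug: COUNT(*) cannot appear in WHERE; the per-group count doesn't exist yet

Fix: Use a subquery that GROUPs and filters with HAVING, then count its rows

Corrected query:
SELECT COUNT(*) FROM (SELECT category FROM products GROUP BY category HAVING COUNT(*) >= 2)

Result:
COUNT(*)
--------
4       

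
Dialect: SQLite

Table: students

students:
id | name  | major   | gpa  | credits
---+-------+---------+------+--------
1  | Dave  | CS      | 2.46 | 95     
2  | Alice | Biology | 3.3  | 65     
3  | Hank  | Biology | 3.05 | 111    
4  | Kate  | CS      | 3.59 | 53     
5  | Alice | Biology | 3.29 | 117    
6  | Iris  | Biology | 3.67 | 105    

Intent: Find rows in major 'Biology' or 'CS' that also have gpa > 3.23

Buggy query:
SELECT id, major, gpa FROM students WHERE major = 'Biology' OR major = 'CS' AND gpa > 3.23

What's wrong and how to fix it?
Bug: AND binds tighter than OR, so this parses as major = 'Biology' OR (major = 'CS' AND gpa > 3.23)

Fix: Add parentheses around the OR so the AND applies to both alternatives

Corrected query:
SELECT id, major, gpa FROM students WHERE (major = 'Biology' OR major = 'CS') AND gpa > 3.23

Result:
id | major   | gpa 
---+---------+-----
2  | Biology | 3.3 
4  | CS      | 3.59
5  | Biology | 3.29
6  | Biology | 3.67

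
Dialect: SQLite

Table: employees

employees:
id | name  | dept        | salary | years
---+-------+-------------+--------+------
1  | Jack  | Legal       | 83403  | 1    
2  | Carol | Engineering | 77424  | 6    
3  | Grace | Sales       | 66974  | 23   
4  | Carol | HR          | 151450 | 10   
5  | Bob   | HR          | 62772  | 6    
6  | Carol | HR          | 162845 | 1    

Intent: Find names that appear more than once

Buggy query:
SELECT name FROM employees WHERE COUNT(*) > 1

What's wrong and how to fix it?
Bug: COUNT(*) is an aggregate and cannot be used in WHERE

Fix: Group first, then use HAVING for the count condition

Corrected query:
SELECT name FROM employees GROUP BY name HAVING COUNT(*) > 1

Result:
name 
-----
Carol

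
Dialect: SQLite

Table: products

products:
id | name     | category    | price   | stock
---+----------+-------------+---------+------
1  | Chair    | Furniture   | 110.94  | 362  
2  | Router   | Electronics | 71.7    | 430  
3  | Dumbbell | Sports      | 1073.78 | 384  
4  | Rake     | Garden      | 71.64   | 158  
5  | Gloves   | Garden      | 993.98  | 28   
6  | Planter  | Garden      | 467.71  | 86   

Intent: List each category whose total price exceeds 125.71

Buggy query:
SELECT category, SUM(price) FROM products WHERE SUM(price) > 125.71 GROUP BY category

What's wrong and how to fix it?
Bug: WHERE runs before GROUP BY, so aggregates aren't available there

Fix: Move the aggregate condition to a HAVING clause

Corrected query:
SELECT category, SUM(price) FROM products GROUP BY category HAVING SUM(price) > 125.71

Result:
category | SUM(price)
---------+-----------
Garden   | 1533.33   
Sports   | 1073.78   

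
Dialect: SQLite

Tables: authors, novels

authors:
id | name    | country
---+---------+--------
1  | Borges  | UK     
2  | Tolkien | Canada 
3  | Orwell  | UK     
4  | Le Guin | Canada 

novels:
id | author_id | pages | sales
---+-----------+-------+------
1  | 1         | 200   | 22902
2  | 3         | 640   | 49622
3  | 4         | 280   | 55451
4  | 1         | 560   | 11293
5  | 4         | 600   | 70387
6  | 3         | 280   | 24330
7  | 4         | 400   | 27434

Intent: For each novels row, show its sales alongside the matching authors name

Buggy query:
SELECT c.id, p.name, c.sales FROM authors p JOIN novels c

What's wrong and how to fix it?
Bug: Missing join condition: each novels row is matched to all authors rows instead of just its own

Fix: Specify the join condition linking the foreign key to the parent id

Corrected query:
SELECT c.id, p.name, c.sales FROM authors p JOIN novels c ON c.author_id = p.id

Result:
id | name    | sales
---+---------+------
1  | Borges  | 22902
2  | Orwell  | 49622
3  | Le Guin | 55451
4  | Borges  | 11293
5  | Le Guin | 70387
6  | Orwell  | 24330
7  | Le Guin | 27434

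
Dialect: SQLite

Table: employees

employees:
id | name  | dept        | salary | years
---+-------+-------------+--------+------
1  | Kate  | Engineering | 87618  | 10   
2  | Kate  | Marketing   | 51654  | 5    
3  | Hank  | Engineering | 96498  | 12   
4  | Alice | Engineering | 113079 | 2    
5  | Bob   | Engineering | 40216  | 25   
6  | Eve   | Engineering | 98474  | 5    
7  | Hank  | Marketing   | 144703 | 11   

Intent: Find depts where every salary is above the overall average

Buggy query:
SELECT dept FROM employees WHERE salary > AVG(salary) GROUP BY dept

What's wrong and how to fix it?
Bug: WHERE evaluates per row before aggregation, so AVG() is unavailable

Fix: Use a subquery for AVG and a HAVING MIN(...) filter so the condition holds for every row in the group

Corrected query:
SELECT dept FROM employees GROUP BY dept HAVING MIN(salary) > (SELECT AVG(salary) FROM employees)

Result:
(no rows)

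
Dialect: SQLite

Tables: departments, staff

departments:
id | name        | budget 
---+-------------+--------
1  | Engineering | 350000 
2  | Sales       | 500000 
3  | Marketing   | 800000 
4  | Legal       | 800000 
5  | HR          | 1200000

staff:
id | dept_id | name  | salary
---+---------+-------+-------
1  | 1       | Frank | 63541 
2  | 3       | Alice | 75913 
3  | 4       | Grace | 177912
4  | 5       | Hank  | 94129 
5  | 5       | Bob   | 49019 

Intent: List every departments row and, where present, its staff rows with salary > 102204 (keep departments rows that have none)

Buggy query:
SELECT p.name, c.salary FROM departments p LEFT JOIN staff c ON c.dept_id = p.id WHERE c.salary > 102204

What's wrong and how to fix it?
Bug: A WHERE condition on the right-hand table after LEFT JOIN drops unmatched parents

Fix: Put 'c.salary > 102204' in the JOIN's ON clause instead of WHERE

Corrected query:
SELECT p.name, c.salary FROM departments p LEFT JOIN staff c ON c.dept_id = p.id AND c.salary > 102204

Result:
name        | salary
------------+-------
Engineering | NULL  
Sales       | NULL  
Marketing   | NULL  
Legal       | 177912
HR          | NULL  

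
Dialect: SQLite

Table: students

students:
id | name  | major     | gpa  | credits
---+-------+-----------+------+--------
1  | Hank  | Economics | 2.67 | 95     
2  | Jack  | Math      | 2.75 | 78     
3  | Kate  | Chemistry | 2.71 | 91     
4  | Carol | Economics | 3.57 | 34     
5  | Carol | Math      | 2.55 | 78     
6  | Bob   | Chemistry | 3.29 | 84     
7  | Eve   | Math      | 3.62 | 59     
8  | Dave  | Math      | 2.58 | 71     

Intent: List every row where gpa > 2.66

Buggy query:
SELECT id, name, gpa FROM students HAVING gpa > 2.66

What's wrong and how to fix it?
Bug: HAVING filters the output of aggregation, but this query has no GROUP BY and no aggregate functions, so SQLite rejects it (HAVING clause on a non-aggregate query); the condition here is per row

Fix: Use WHERE for row-level filtering

Corrected query:
SELECT id, name, gpa FROM students WHERE gpa > 2.66

Result:
id | name  | gpa 
---+-------+-----
1  | Hank  | 2.67
2  | Jack  | 2.75
3  | Kate  | 2.71
4  | Carol | 3.57
6  | Bob   | 3.29
7  | Eve   | 3.62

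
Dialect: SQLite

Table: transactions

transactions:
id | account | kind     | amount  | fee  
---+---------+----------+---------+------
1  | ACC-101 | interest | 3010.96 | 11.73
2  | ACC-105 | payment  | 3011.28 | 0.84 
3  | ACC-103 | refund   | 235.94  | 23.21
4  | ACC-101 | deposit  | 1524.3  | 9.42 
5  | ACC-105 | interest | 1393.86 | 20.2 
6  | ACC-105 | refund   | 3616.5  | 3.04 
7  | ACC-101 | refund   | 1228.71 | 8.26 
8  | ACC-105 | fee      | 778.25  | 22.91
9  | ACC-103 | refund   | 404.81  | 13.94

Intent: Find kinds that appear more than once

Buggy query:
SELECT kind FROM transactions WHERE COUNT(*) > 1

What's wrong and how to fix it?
Bug: WHERE can't reference COUNT(*); aggregates are computed after WHERE

Fix: GROUP BY kind, then filter groups with HAVING COUNT(*) > 1

Corrected query:
SELECT kind FROM transactions GROUP BY kind HAVING COUNT(*) > 1

Result:
kind    
--------
interest
refund  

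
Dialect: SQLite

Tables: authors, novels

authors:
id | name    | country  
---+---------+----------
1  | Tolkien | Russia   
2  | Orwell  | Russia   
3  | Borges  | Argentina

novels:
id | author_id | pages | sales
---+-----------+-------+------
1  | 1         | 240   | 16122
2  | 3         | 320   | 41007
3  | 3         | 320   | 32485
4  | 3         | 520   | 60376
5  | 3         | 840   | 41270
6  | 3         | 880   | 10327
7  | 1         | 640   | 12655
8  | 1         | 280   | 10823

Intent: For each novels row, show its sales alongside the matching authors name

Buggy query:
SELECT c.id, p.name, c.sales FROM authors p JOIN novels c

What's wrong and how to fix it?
Bug: Missing join condition: each novels row is matched to all authors rows instead of just its own

Fix: Add ON c.author_id = p.id to the JOIN

Corrected query:
SELECT c.id, p.name, c.sales FROM authors p JOIN novels c ON c.author_id = p.id

Result:
id | name    | sales
---+---------+------
1  | Tolkien | 16122
2  | Borges  | 41007
3  | Borges  | 32485
4  | Borges  | 60376
5  | Borges  | 41270
6  | Borges  | 10327
7  | Tolkien | 12655
8  | Tolkien | 10823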